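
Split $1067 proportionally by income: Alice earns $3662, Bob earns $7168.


Total income = 3662 + 7168 = $10830
Alice: $1067 × 3662/10830 = $360.79
Bob: $1067 × 7168/10830 = $706.21
= Alice: $360.79, Bob: $706.21

Alice: $360.79, Bob: $706.21


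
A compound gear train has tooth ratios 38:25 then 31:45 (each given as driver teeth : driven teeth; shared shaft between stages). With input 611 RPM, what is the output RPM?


Stage 1: RPM_B = RPM_A × t_A/t_B = 611 × 38/25 = 23218/25 = 928.72
B and C share a shaft → RPM_C = RPM_B
Stage 2: RPM_D = RPM_C × t_C/t_D = RPM_A × (t_A×t_C)/(t_B×t_D)
Overall ratio = (38×31)/(25×45) = 1178/1125
RPM_D = 611 × 1178/1125 = 719758/1125
≈ 639.78 RPM

639.78 RPM


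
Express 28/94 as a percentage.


Percentage = (part / whole) × 100
= (28 / 94) × 100
≈ 29.79%

29.79%


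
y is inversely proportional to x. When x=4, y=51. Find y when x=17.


Inverse proportion: x × y = constant
k = 4 × 51 = 204
y₂ = k / 17 = 204 / 17
= 12.00

12.00


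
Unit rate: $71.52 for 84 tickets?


Unit rate = total / quantity
= 71.52 / 84
= $0.85 per unit

$0.85 per unit


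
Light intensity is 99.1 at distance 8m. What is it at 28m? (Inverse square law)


I₁d₁² = I₂d₂²
I₂ = I₁ × (d₁/d₂)²
= 99.1 × (8/28)²
= 99.1 × 64/784
= 6342.4/784
≈ 8.0898

8.0898


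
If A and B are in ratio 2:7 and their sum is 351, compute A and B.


Let A = 2k, B = 7k.
2k + 7k = 351
9k = 351 → k = 351/9 = 39
A = 2×39 = 78, B = 7×39 = 273
= A = 78, B = 273

A = 78, B = 273


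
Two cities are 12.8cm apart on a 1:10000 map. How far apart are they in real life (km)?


Real distance = map distance × scale
= 12.8cm × 10000
= 128000 cm = 1280.0 m
= 1.280 km

1.280 km


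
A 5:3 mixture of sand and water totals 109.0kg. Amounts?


Total parts = 5 + 3 = 8
sand: 109.0 × 5/8 = 68.1kg
water: 109.0 × 3/8 = 40.9kg
= 68.1kg and 40.9kg

68.1kg and 40.9kg


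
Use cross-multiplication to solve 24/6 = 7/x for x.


Cross multiply: 24 × x = 6 × 7
24x = 42
x = 42 / 24
= 1.75

1.75


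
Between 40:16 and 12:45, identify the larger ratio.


40/16 = 2.5000
12/45 = 0.2667
2.5000 > 0.2667, so 40:16 is greater
= 40:16

40:16


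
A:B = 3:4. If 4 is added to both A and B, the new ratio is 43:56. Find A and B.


Let A = 3k, B = 4k.
(3k + 4) / (4k + 4) = 43/56
Cross-multiply: 56(3k + 4) = 43(4k + 4)
168k + 224 = 172k + 172
168k - 172k = 172 - 224
-4k = -52
k = -52/-4 = 13
A = 3×13 = 39, B = 4×13 = 52
= A = 39, B = 52

A = 39, B = 52


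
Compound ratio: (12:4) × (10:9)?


Compound ratio = (12×10) : (4×9)
= 120:36
GCD = 12
= 10:3

10:3


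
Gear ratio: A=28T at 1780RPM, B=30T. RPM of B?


Gear ratio = 28:30 = 14:15
RPM_B = RPM_A × (teeth_A / teeth_B)
= 1780 × (28/30)
= 1661.3 RPM

1661.3 RPM


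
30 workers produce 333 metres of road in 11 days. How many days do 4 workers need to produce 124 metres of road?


Days ∝ work / workers, so d₂ = d₁ × (m₁/m₂) × (w₂/w₁)
Workers factor (inverse): 30/4 = 7.5000
Work factor (direct): 124/333 ≈ 0.3724
d₂ = 11 × 30/4 × 124/333 = (11 × 30 × 124) / (4 × 333) = 40920/1332
≈ 30.72 days

30.72 days


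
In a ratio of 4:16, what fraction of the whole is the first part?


Total parts = 4 + 16 = 20
First part: 4/20 = 1/5
= 1/5

1/5


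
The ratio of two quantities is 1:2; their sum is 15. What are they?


Let A = 1k, B = 2k.
1k + 2k = 15
3k = 15 → k = 15/3 = 5
A = 1×5 = 5, B = 2×5 = 10
= A = 5, B = 10

A = 5, B = 10


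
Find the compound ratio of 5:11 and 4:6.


Compound ratio = (5×4) : (11×6)
= 20:66
GCD = 2
= 10:33

10:33


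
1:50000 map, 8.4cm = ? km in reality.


Real distance = map distance × scale
= 8.4cm × 50000
= 420000 cm = 4200.0 m
= 4.200 km

4.200 km


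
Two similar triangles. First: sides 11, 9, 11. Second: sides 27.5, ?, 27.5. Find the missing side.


Scale factor = 27.5/11 = 2.5
Missing side = 9 × 2.5
= 22.5

22.5


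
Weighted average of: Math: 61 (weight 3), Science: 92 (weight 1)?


Numerator = 61×3 + 92×1
= 183 + 92
= 275
Total weight = 4
Weighted avg = 275/4
= 68.75

68.75


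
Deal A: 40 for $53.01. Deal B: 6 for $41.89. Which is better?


Deal A: $53.01/40 = $1.3253/unit
Deal B: $41.89/6 = $6.9817/unit
A is cheaper per unit
= Deal A

Deal A


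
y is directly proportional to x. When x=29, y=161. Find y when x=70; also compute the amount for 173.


Direct proportion: y/x = constant
k = 161/29 ≈ 5.5517
y at x=70: k × 70 = 161 × 70 / 29 = 11270/29 ≈ 388.62
y at x=173: k × 173 = 161 × 173 / 29 = 27853/29 ≈ 960.45
= 388.62 and 960.45

388.62 and 960.45


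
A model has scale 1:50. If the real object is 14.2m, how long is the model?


Model size = real / scale
= 14.2 / 50
= 0.2840 m

0.2840 m


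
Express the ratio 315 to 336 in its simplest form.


GCD(315, 336) = 21
315/21 : 336/21
= 15:16

15:16


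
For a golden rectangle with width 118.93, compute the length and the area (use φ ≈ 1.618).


φ = (1 + √5) / 2 ≈ 1.618
Length = width × φ = 118.93 × 1.618 = 192.42874
≈ 192.43
Area = width × length = 118.93 × 192.42874 = 22885.5500482 ≈ 22885.55
= Length: 192.43, Area: 22885.55

Length: 192.43, Area: 22885.55


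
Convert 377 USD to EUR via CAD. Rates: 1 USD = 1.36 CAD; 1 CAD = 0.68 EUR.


Step 1: 377 USD × 1.36 = 512.72 CAD
Step 2: 512.72 CAD × 0.68 = 348.65 EUR
Implied rate USD→EUR = 1.36 × 0.68 = 0.9248
= 348.65 EUR

348.65 EUR


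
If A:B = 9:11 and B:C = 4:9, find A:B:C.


Match B: multiply A:B by 4 → 36:44
Multiply B:C by 11 → 44:99
Combined: 36:44:99
GCD = 1
= 36:44:99

36:44:99


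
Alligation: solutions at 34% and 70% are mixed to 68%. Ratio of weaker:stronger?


Let x parts of 34% mix with y parts of 70%.
34x + 70y = 68(x + y)
34x + 70y = 68x + 68y
x(34 - 68) = y(68 - 70)
x/y = (70 - 68)/(68 - 34) = 2/34
Simplify: 1:17
= 1:17

1:17


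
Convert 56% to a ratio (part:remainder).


56% means 56 parts out of 100; remainder = 44
Part : remainder = 56:44
GCD = 4
= 14:11

14:11


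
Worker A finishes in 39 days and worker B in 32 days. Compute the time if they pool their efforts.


Rate of A = 1/39 per day
Rate of B = 1/32 per day
Combined rate = 1/39 + 1/32 = 71/1248 ≈ 0.0569 per day
Days = 1 / combined rate = 1248/71
≈ 17.58 days

17.58 days


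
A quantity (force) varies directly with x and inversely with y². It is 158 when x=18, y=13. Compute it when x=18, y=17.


z = k·x/y²
Solve for k using the known point: k = z·y²/x = 158×169/18 = 26702/18 ≈ 1483.4444
Now evaluate at x=18, y=17:
z = k × 18 / 289 = (26702 × 18) / (18 × 289) = 480636/5202
≈ 92.3945

92.3945


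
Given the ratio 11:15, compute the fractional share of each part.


Total parts = 11 + 15 = 26
First part: 11/26 = 11/26
Second part: 15/26 = 15/26
= 11/26 and 15/26

11/26 and 15/26


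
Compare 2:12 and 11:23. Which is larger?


2/12 = 0.1667
11/23 = 0.4783
0.1667 < 0.4783, so 2:12 is less
= 11:23

11:23


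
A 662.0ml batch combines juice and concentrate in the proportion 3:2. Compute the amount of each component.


Total parts = 3 + 2 = 5
juice: 662.0 × 3/5 = 397.2ml
concentrate: 662.0 × 2/5 = 264.8ml
= 397.2ml and 264.8ml

397.2ml and 264.8ml


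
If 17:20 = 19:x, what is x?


Cross multiply: 17 × x = 20 × 19
17x = 380
x = 380 / 17
= 22.35

22.35


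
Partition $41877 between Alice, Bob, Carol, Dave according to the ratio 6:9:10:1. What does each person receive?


Total parts = 6 + 9 + 10 + 1 = 26
Alice: 41877 × 6/26 = 9663.92
Bob: 41877 × 9/26 = 14495.88
Carol: 41877 × 10/26 = 16106.54
Dave: 41877 × 1/26 = 1610.65
= Alice: $9663.92, Bob: $14495.88, Carol: $16106.54, Dave: $1610.65

Alice: $9663.92, Bob: $14495.88, Carol: $16106.54, Dave: $1610.65


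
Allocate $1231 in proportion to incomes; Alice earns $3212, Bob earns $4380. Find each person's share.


Total income = 3212 + 4380 = $7592
Alice: $1231 × 3212/7592 = $520.81
Bob: $1231 × 4380/7592 = $710.19
= Alice: $520.81, Bob: $710.19

Alice: $520.81, Bob: $710.19


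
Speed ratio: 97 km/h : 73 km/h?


Ratio = 97:73
GCD = 1
Simplified = 97:73
Time ratio (same distance) = 73:97
Speed ratio = 97:73

97:73


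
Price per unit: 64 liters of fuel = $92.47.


Unit rate = total / quantity
= 92.47 / 64
= $1.44 per unit

$1.44 per unit


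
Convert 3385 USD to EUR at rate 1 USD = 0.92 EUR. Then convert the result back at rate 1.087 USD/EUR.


Amount × rate = 3385 × 0.92 = 3114.20 EUR
Round-trip: 3114.20 × 1.087 = 3385.14 USD
= 3114.20 EUR, then 3385.14 USD

3114.20 EUR, then 3385.14 USD


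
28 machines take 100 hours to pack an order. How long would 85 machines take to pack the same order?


Inverse proportion: x × y = constant
k = 28 × 100 = 2800
y₂ = k / 85 = 2800 / 85
= 32.94

32.94


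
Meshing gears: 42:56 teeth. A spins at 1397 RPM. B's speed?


Gear ratio = 42:56 = 3:4
RPM_B = RPM_A × (teeth_A / teeth_B)
= 1397 × (42/56)
= 1047.8 RPM

1047.8 RPM


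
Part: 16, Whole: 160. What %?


Percentage = (part / whole) × 100
= (16 / 160) × 100
= 10.00%

10.00%


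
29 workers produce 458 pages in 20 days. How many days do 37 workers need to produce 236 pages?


Days ∝ work / workers, so d₂ = d₁ × (m₁/m₂) × (w₂/w₁)
Workers factor (inverse): 29/37 ≈ 0.7838
Work factor (direct): 236/458 ≈ 0.5153
d₂ = 20 × 29/37 × 236/458 = (20 × 29 × 236) / (37 × 458) = 136880/16946
≈ 8.08 days

8.08 days


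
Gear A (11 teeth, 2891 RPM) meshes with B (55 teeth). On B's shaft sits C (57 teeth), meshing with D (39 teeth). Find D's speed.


Stage 1: RPM_B = RPM_A × t_A/t_B = 2891 × 11/55 = 31801/55 = 578.20
B and C share a shaft → RPM_C = RPM_B
Stage 2: RPM_D = RPM_C × t_C/t_D = RPM_A × (t_A×t_C)/(t_B×t_D)
Overall ratio = (11×57)/(55×39) = 627/2145
RPM_D = 2891 × 627/2145 = 1812657/2145
≈ 845.06 RPM

845.06 RPM


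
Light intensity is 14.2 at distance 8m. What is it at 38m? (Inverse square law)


I₁d₁² = I₂d₂²
I₂ = I₁ × (d₁/d₂)²
= 14.2 × (8/38)²
= 14.2 × 64/1444
= 908.8/1444
≈ 0.6294

0.6294


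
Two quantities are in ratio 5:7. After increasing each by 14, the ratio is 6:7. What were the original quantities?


Let A = 5k, B = 7k.
(5k + 14) / (7k + 14) = 6/7
Cross-multiply: 7(5k + 14) = 6(7k + 14)
35k + 98 = 42k + 84
35k - 42k = 84 - 98
-7k = -14
k = -14/-7 = 2
A = 5×2 = 10, B = 7×2 = 14
= A = 10, B = 14

A = 10, B = 14


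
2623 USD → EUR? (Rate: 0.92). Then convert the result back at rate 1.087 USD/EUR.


Amount × rate = 2623 × 0.92 = 2413.16 EUR
Round-trip: 2413.16 × 1.087 = 2623.10 USD
= 2413.16 EUR, then 2623.10 USD

2413.16 EUR, then 2623.10 USD


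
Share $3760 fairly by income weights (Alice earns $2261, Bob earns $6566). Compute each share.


Total income = 2261 + 6566 = $8827
Alice: $3760 × 2261/8827 = $963.11
Bob: $3760 × 6566/8827 = $2796.89
= Alice: $963.11, Bob: $2796.89

Alice: $963.11, Bob: $2796.89


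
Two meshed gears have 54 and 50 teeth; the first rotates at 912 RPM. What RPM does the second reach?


Gear ratio = 54:50 = 27:25
RPM_B = RPM_A × (teeth_A / teeth_B)
= 912 × (54/50)
= 985.0 RPM

985.0 RPM


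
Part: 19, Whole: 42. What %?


Percentage = (part / whole) × 100
= (19 / 42) × 100
≈ 45.24%

45.24%


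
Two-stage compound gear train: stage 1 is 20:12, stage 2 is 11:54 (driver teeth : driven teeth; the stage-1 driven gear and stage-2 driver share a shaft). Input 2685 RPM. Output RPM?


Stage 1: RPM_B = RPM_A × t_A/t_B = 2685 × 20/12 = 53700/12 = 4475.00
B and C share a shaft → RPM_C = RPM_B
Stage 2: RPM_D = RPM_C × t_C/t_D = RPM_A × (t_A×t_C)/(t_B×t_D)
Overall ratio = (20×11)/(12×54) = 220/648
RPM_D = 2685 × 220/648 = 590700/648
≈ 911.57 RPM

911.57 RPM


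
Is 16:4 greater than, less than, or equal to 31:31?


16/4 = 4.0000
31/31 = 1.0000
4.0000 > 1.0000, so 16:4 is greater
= greater than

greater than


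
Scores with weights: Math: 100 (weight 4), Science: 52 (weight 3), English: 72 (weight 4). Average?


Numerator = 100×4 + 52×3 + 72×4
= 400 + 156 + 288
= 844
Total weight = 11
Weighted avg = 844/11
= 76.73

76.73


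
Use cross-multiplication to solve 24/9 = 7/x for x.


Cross multiply: 24 × x = 9 × 7
24x = 63
x = 63 / 24
= 2.63

2.63


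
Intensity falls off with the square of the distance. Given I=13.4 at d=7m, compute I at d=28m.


I₁d₁² = I₂d₂²
I₂ = I₁ × (d₁/d₂)²
= 13.4 × (7/28)²
= 13.4 × 49/784
= 656.6/784
= 0.8375

0.8375


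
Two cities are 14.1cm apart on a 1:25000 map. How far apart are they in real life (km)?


Real distance = map distance × scale
= 14.1cm × 25000
= 352500 cm = 3525.0 m
= 3.525 km

3.525 km


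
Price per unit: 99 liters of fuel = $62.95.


Unit rate = total / quantity
= 62.95 / 99
= $0.64 per unit

$0.64 per unit


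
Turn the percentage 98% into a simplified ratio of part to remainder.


98% means 98 parts out of 100; remainder = 2
Part : remainder = 98:2
GCD = 2
= 49:1

49:1


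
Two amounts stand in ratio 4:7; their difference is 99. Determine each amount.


Let A = 4k, B = 7k.
7k - 4k = 99
3k = 99 → k = 99/3 = 33
A = 4×33 = 132, B = 7×33 = 231
= A = 132, B = 231

A = 132, B = 231


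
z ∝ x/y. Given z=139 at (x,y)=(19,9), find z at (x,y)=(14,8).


z = k·x/y
Solve for k using the known point: k = z·y/x = 139×9/19 = 1251/19 ≈ 65.8421
Now evaluate at x=14, y=8:
z = k × 14 / 8 = (1251 × 14) / (19 × 8) = 17514/152
≈ 115.2237

115.2237


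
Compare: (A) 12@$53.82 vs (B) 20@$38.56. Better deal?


Deal A: $53.82/12 = $4.4850/unit
Deal B: $38.56/20 = $1.9280/unit
B is cheaper per unit
= Deal B

Deal B


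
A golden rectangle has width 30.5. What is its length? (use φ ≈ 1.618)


φ = (1 + √5) / 2 ≈ 1.618
Length = width × φ = 30.5 × 1.618 = 49.349
≈ 49.35

49.35


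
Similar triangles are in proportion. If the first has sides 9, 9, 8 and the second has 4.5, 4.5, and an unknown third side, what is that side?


Scale factor = 4.5/9 = 0.5
Missing side = 8 × 0.5
= 4.0

4.0


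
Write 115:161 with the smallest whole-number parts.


GCD(115, 161) = 23
115/23 : 161/23
= 5:7

5:7


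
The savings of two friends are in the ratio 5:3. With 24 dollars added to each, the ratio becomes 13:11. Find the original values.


Let A = 5k, B = 3k.
(5k + 24) / (3k + 24) = 13/11
Cross-multiply: 11(5k + 24) = 13(3k + 24)
55k + 264 = 39k + 312
55k - 39k = 312 - 264
16k = 48
k = 48/16 = 3
A = 5×3 = 15, B = 3×3 = 9
= A = 15, B = 9

A = 15, B = 9


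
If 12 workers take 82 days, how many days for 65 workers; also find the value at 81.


Inverse proportion: x × y = constant
k = 12 × 82 = 984
At x=65: k/65 = 15.14
At x=81: k/81 = 12.15
= 15.14 and 12.15

15.14 and 12.15


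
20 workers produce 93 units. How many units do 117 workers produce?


Direct proportion: y/x = constant
k = 93/20 = 4.6500
y₂ = k × 117 = 93 × 117 / 20 = 10881/20
= 544.05

544.05


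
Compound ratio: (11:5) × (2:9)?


Compound ratio = (11×2) : (5×9)
= 22:45
GCD = 1
= 22:45

22:45


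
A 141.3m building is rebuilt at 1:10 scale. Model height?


Model size = real / scale
= 141.3 / 10
= 14.1300 m

14.1300 m


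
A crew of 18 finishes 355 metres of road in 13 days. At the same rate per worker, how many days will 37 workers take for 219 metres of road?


Days ∝ work / workers, so d₂ = d₁ × (m₁/m₂) × (w₂/w₁)
Workers factor (inverse): 18/37 ≈ 0.4865
Work factor (direct): 219/355 ≈ 0.6169
d₂ = 13 × 18/37 × 219/355 = (13 × 18 × 219) / (37 × 355) = 51246/13135
≈ 3.90 days

3.90 days


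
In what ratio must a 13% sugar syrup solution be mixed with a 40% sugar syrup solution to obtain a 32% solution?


Let x parts of 13% mix with y parts of 40%.
13x + 40y = 32(x + y)
13x + 40y = 32x + 32y
x(13 - 32) = y(32 - 40)
x/y = (40 - 32)/(32 - 13) = 8/19
Simplify: 8:19
= 8:19

8:19


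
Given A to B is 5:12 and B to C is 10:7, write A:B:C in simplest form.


Match B: multiply A:B by 10 → 50:120
Multiply B:C by 12 → 120:84
Combined: 50:120:84
GCD = 2
= 25:60:42

25:60:42


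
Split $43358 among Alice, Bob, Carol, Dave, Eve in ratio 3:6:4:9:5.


Total parts = 3 + 6 + 4 + 9 + 5 = 27
Alice: 43358 × 3/27 = 4817.56
Bob: 43358 × 6/27 = 9635.11
Carol: 43358 × 4/27 = 6423.41
Dave: 43358 × 9/27 = 14452.67
Eve: 43358 × 5/27 = 8029.26
= Alice: $4817.56, Bob: $9635.11, Carol: $6423.41, Dave: $14452.67, Eve: $8029.26

Alice: $4817.56, Bob: $9635.11, Carol: $6423.41, Dave: $14452.67, Eve: $8029.26


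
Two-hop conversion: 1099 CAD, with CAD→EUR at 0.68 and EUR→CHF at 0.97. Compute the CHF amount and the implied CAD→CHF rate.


Step 1: 1099 CAD × 0.68 = 747.32 EUR
Step 2: 747.32 EUR × 0.97 = 724.90 CHF
Implied rate CAD→CHF = 0.68 × 0.97 = 0.6596
= 724.90 CHF; implied rate 0.6596 CHF/CAD

724.90 CHF; implied rate 0.6596 CHF/CAD


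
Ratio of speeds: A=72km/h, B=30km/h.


Ratio = 72:30
GCD = 6
Simplified = 12:5
Time ratio (same distance) = 5:12
Speed ratio = 12:5

12:5


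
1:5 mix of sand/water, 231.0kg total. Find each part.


Total parts = 1 + 5 = 6
sand: 231.0 × 1/6 = 38.5kg
water: 231.0 × 5/6 = 192.5kg
= 38.5kg and 192.5kg

38.5kg and 192.5kg


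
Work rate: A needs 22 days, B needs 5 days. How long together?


Rate of A = 1/22 per day
Rate of B = 1/5 per day
Combined rate = 1/22 + 1/5 = 27/110 ≈ 0.2455 per day
Days = 1 / combined rate = 110/27
≈ 4.07 days

4.07 days


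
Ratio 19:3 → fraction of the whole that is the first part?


Total parts = 19 + 3 = 22
First part: 19/22 = 19/22
= 19/22

19/22


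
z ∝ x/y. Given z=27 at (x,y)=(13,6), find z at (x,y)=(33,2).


z = k·x/y
Solve for k using the known point: k = z·y/x = 27×6/13 = 162/13 ≈ 12.4615
Now evaluate at x=33, y=2:
z = k × 33 / 2 = (162 × 33) / (13 × 2) = 5346/26
≈ 205.6154

205.6154


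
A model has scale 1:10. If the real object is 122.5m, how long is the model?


Model size = real / scale
= 122.5 / 10
= 12.2500 m

12.2500 m


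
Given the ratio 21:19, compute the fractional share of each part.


Total parts = 21 + 19 = 40
First part: 21/40 = 21/40
Second part: 19/40 = 19/40
= 21/40 and 19/40

21/40 and 19/40


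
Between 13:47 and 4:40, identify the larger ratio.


13/47 = 0.2766
4/40 = 0.1000
0.2766 > 0.1000, so 13:47 is greater
= 13:47

13:47


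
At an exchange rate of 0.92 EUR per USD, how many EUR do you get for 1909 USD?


Amount × rate = 1909 × 0.92
= 1756.28 EUR

1756.28 EUR


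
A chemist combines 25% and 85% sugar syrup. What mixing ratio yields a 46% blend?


Let x parts of 25% mix with y parts of 85%.
25x + 85y = 46(x + y)
25x + 85y = 46x + 46y
x(25 - 46) = y(46 - 85)
x/y = (85 - 46)/(46 - 25) = 39/21
Simplify: 13:7
= 13:7

13:7


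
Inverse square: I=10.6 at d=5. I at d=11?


I₁d₁² = I₂d₂²
I₂ = I₁ × (d₁/d₂)²
= 10.6 × (5/11)²
= 10.6 × 25/121
= 265/121
≈ 2.1901

2.1901


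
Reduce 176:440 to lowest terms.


GCD(176, 440) = 88
176/88 : 440/88
= 2:5

2:5


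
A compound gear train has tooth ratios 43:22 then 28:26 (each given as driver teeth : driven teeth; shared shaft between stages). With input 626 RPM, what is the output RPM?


Stage 1: RPM_B = RPM_A × t_A/t_B = 626 × 43/22 = 26918/22 ≈ 1223.55
B and C share a shaft → RPM_C = RPM_B
Stage 2: RPM_D = RPM_C × t_C/t_D = RPM_A × (t_A×t_C)/(t_B×t_D)
Overall ratio = (43×28)/(22×26) = 1204/572
RPM_D = 626 × 1204/572 = 753704/572
≈ 1317.66 RPM

1317.66 RPM


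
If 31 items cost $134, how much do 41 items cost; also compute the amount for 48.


Direct proportion: y/x = constant
k = 134/31 ≈ 4.3226
y at x=41: k × 41 = 134 × 41 / 31 = 5494/31 ≈ 177.23
y at x=48: k × 48 = 134 × 48 / 31 = 6432/31 ≈ 207.48
= 177.23 and 207.48

177.23 and 207.48


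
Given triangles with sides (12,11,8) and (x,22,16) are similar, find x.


Scale factor = 22/11 = 2
Missing side = 12 × 2
= 24.0

24.0


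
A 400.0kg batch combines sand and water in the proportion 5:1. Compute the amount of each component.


Total parts = 5 + 1 = 6
sand: 400.0 × 5/6 = 333.3kg
water: 400.0 × 1/6 = 66.7kg
= 333.3kg and 66.7kg

333.3kg and 66.7kg


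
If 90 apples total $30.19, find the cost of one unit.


Unit rate = total / quantity
= 30.19 / 90
= $0.34 per unit

$0.34 per unit


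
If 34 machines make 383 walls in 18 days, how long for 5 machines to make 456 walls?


Days ∝ work / workers, so d₂ = d₁ × (m₁/m₂) × (w₂/w₁)
Workers factor (inverse): 34/5 = 6.8000
Work factor (direct): 456/383 ≈ 1.1906
d₂ = 18 × 34/5 × 456/383 = (18 × 34 × 456) / (5 × 383) = 279072/1915
≈ 145.73 days

145.73 days


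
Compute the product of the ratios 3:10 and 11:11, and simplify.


Compound ratio = (3×11) : (10×11)
= 33:110
GCD = 11
= 3:10

3:10


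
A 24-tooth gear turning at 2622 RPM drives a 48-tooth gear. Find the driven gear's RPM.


Gear ratio = 24:48 = 1:2
RPM_B = RPM_A × (teeth_A / teeth_B)
= 2622 × (24/48)
= 1311.0 RPM

1311.0 RPM


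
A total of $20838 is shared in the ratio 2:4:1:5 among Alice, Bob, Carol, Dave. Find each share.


Total parts = 2 + 4 + 1 + 5 = 12
Alice: 20838 × 2/12 = 3473.00
Bob: 20838 × 4/12 = 6946.00
Carol: 20838 × 1/12 = 1736.50
Dave: 20838 × 5/12 = 8682.50
= Alice: $3473.00, Bob: $6946.00, Carol: $1736.50, Dave: $8682.50

Alice: $3473.00, Bob: $6946.00, Carol: $1736.50, Dave: $8682.50


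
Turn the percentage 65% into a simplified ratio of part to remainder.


65% means 65 parts out of 100; remainder = 35
Part : remainder = 65:35
GCD = 5
= 13:7

13:7


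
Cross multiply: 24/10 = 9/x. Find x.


Cross multiply: 24 × x = 10 × 9
24x = 90
x = 90 / 24
= 3.75

3.75


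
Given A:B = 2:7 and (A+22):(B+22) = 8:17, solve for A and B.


Let A = 2k, B = 7k.
(2k + 22) / (7k + 22) = 8/17
Cross-multiply: 17(2k + 22) = 8(7k + 22)
34k + 374 = 56k + 176
34k - 56k = 176 - 374
-22k = -198
k = -198/-22 = 9
A = 2×9 = 18, B = 7×9 = 63
= A = 18, B = 63

A = 18, B = 63


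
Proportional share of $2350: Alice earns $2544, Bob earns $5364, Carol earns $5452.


Total income = 2544 + 5364 + 5452 = $13360
Alice: $2350 × 2544/13360 = $447.49
Bob: $2350 × 5364/13360 = $943.52
Carol: $2350 × 5452/13360 = $959.00
= Alice: $447.49, Bob: $943.52, Carol: $959.00

Alice: $447.49, Bob: $943.52, Carol: $959.00


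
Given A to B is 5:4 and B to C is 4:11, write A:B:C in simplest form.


Match B: multiply A:B by 4 → 20:16
Multiply B:C by 4 → 16:44
Combined: 20:16:44
GCD = 4
= 5:4:11

5:4:11


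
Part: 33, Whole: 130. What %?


Percentage = (part / whole) × 100
= (33 / 130) × 100
≈ 25.38%

25.38%


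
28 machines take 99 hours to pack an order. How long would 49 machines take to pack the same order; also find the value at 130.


Inverse proportion: x × y = constant
k = 28 × 99 = 2772
At x=49: k/49 = 56.57
At x=130: k/130 = 21.32
= 56.57 and 21.32

56.57 and 21.32


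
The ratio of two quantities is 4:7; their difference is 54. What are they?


Let A = 4k, B = 7k.
7k - 4k = 54
3k = 54 → k = 54/3 = 18
A = 4×18 = 72, B = 7×18 = 126
= A = 72, B = 126

A = 72, B = 126


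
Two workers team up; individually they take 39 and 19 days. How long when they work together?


Rate of A = 1/39 per day
Rate of B = 1/19 per day
Combined rate = 1/39 + 1/19 = 58/741 ≈ 0.0783 per day
Days = 1 / combined rate = 741/58
≈ 12.78 days

12.78 days


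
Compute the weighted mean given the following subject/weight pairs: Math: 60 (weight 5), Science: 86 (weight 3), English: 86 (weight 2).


Numerator = 60×5 + 86×3 + 86×2
= 300 + 258 + 172
= 730
Total weight = 10
Weighted avg = 730/10
= 73.00

73.00


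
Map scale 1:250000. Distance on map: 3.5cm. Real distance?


Real distance = map distance × scale
= 3.5cm × 250000
= 875000 cm = 8750.0 m
= 8.750 km

8.750 km


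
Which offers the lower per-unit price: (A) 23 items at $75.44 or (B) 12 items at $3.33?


Deal A: $75.44/23 = $3.2800/unit
Deal B: $3.33/12 = $0.2775/unit
B is cheaper per unit
= Deal B

Deal B


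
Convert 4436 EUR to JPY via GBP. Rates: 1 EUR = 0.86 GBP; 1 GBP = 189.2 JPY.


Step 1: 4436 EUR × 0.86 = 3814.96 GBP
Step 2: 3814.96 GBP × 189.2 = 721790.43 JPY
Implied rate EUR→JPY = 0.86 × 189.2 = 162.7120
= 721790.43 JPY

721790.43 JPY


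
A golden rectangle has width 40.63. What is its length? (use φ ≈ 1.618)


φ = (1 + √5) / 2 ≈ 1.618
Length = width × φ = 40.63 × 1.618 = 65.73934
≈ 65.74

65.74


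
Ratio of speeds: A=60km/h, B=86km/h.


Ratio = 60:86
GCD = 2
Simplified = 30:43
Time ratio (same distance) = 43:30
Speed ratio = 30:43

30:43


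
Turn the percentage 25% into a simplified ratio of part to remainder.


25% means 25 parts out of 100; remainder = 75
Part : remainder = 25:75
GCD = 25
= 1:3

1:3


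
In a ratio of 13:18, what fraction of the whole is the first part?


Total parts = 13 + 18 = 31
First part: 13/31 = 13/31
= 13/31

13/31


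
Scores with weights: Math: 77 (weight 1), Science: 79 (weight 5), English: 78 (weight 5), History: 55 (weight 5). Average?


Numerator = 77×1 + 79×5 + 78×5 + 55×5
= 77 + 395 + 390 + 275
= 1137
Total weight = 16
Weighted avg = 1137/16
= 71.06

71.06


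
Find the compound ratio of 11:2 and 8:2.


Compound ratio = (11×8) : (2×2)
= 88:4
GCD = 4
= 22:1

22:1


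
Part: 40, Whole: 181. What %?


Percentage = (part / whole) × 100
= (40 / 181) × 100
≈ 22.10%

22.10%


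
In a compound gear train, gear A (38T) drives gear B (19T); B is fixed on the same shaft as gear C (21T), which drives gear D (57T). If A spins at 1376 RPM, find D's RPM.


Stage 1: RPM_B = RPM_A × t_A/t_B = 1376 × 38/19 = 52288/19 = 2752.00
B and C share a shaft → RPM_C = RPM_B
Stage 2: RPM_D = RPM_C × t_C/t_D = RPM_A × (t_A×t_C)/(t_B×t_D)
Overall ratio = (38×21)/(19×57) = 798/1083
RPM_D = 1376 × 798/1083 = 1098048/1083
≈ 1013.89 RPM

1013.89 RPM


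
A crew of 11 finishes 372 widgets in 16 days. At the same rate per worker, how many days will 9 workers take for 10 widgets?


Days ∝ work / workers, so d₂ = d₁ × (m₁/m₂) × (w₂/w₁)
Workers factor (inverse): 11/9 ≈ 1.2222
Work factor (direct): 10/372 ≈ 0.0269
d₂ = 16 × 11/9 × 10/372 = (16 × 11 × 10) / (9 × 372) = 1760/3348
≈ 0.53 days

0.53 days


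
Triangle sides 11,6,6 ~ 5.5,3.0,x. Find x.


Scale factor = 5.5/11 = 0.5
Missing side = 6 × 0.5
= 3.0

3.0


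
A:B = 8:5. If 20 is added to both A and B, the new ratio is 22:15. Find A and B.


Let A = 8k, B = 5k.
(8k + 20) / (5k + 20) = 22/15
Cross-multiply: 15(8k + 20) = 22(5k + 20)
120k + 300 = 110k + 440
120k - 110k = 440 - 300
10k = 140
k = 140/10 = 14
A = 8×14 = 112, B = 5×14 = 70
= A = 112, B = 70

A = 112, B = 70


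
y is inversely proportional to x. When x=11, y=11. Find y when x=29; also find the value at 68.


Inverse proportion: x × y = constant
k = 11 × 11 = 121
At x=29: k/29 = 4.17
At x=68: k/68 = 1.78
= 4.17 and 1.78

4.17 and 1.78


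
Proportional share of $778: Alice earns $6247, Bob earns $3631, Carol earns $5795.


Total income = 6247 + 3631 + 5795 = $15673
Alice: $778 × 6247/15673 = $310.10
Bob: $778 × 3631/15673 = $180.24
Carol: $778 × 5795/15673 = $287.66
= Alice: $310.10, Bob: $180.24, Carol: $287.66

Alice: $310.10, Bob: $180.24, Carol: $287.66


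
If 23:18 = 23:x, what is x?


Cross multiply: 23 × x = 18 × 23
23x = 414
x = 414 / 23
= 18.00

18.00


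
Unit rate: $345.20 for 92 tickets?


Unit rate = total / quantity
= 345.20 / 92
= $3.75 per unit

$3.75 per unit


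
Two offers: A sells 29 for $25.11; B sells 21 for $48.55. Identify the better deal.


Deal A: $25.11/29 = $0.8659/unit
Deal B: $48.55/21 = $2.3119/unit
A is cheaper per unit
= Deal A

Deal A


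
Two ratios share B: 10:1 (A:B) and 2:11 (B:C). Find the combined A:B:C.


Match B: multiply A:B by 2 → 20:2
Multiply B:C by 1 → 2:11
Combined: 20:2:11
GCD = 1
= 20:2:11

20:2:11


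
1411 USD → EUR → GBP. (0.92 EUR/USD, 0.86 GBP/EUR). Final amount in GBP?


Step 1: 1411 USD × 0.92 = 1298.12 EUR
Step 2: 1298.12 EUR × 0.86 = 1116.38 GBP
Implied rate USD→GBP = 0.92 × 0.86 = 0.7912
= 1116.38 GBP

1116.38 GBP


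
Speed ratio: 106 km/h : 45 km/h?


Ratio = 106:45
GCD = 1
Simplified = 106:45
Time ratio (same distance) = 45:106
Speed ratio = 106:45

106:45


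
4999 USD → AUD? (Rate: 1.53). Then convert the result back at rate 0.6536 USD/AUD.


Amount × rate = 4999 × 1.53 = 7648.47 AUD
Round-trip: 7648.47 × 0.6536 = 4999.04 USD
= 7648.47 AUD, then 4999.04 USD

7648.47 AUD, then 4999.04 USD


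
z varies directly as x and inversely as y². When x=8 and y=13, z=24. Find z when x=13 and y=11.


z = k·x/y²
Solve for k using the known point: k = z·y²/x = 24×169/8 = 4056/8 = 507.0000
Now evaluate at x=13, y=11:
z = k × 13 / 121 = (4056 × 13) / (8 × 121) = 52728/968
≈ 54.4711

54.4711


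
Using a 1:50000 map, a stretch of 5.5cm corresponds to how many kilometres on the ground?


Real distance = map distance × scale
= 5.5cm × 50000
= 275000 cm = 2750.0 m
= 2.750 km

2.750 km


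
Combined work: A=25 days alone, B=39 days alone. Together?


Rate of A = 1/25 per day
Rate of B = 1/39 per day
Combined rate = 1/25 + 1/39 = 64/975 ≈ 0.0656 per day
Days = 1 / combined rate = 975/64
≈ 15.23 days

15.23 days


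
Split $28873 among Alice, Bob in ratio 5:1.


Total parts = 5 + 1 = 6
Alice: 28873 × 5/6 = 24060.83
Bob: 28873 × 1/6 = 4812.17
= Alice: $24060.83, Bob: $4812.17

Alice: $24060.83, Bob: $4812.17


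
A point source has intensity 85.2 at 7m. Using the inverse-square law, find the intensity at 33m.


I₁d₁² = I₂d₂²
I₂ = I₁ × (d₁/d₂)²
= 85.2 × (7/33)²
= 85.2 × 49/1089
= 4174.8/1089
≈ 3.8336

3.8336


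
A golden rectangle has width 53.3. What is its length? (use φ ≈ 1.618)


φ = (1 + √5) / 2 ≈ 1.618
Length = width × φ = 53.3 × 1.618 = 86.2394
≈ 86.24

86.24


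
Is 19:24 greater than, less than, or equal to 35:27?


19/24 = 0.7917
35/27 = 1.2963
0.7917 < 1.2963, so 19:24 is less
= less than

less than


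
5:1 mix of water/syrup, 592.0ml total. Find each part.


Total parts = 5 + 1 = 6
water: 592.0 × 5/6 = 493.3ml
syrup: 592.0 × 1/6 = 98.7ml
= 493.3ml and 98.7ml

493.3ml and 98.7ml


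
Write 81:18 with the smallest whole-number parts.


GCD(81, 18) = 9
81/9 : 18/9
= 9:2

9:2


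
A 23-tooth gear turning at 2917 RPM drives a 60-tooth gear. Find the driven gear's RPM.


Gear ratio = 23:60 = 23:60
RPM_B = RPM_A × (teeth_A / teeth_B)
= 2917 × (23/60)
= 1118.2 RPM

1118.2 RPM


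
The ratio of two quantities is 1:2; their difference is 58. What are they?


Let A = 1k, B = 2k.
2k - 1k = 58
1k = 58 → k = 58/1 = 58
A = 1×58 = 58, B = 2×58 = 116
= A = 58, B = 116

A = 58, B = 116


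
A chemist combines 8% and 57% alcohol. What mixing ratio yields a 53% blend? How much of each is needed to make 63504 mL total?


Let x parts of 8% mix with y parts of 57%.
8x + 57y = 53(x + y)
8x + 57y = 53x + 53y
x(8 - 53) = y(53 - 57)
x/y = (57 - 53)/(53 - 8) = 4/45
Simplify: 4:45
Total parts = 49; one part = 63504/49 = 1296.00 mL
8% solution: 4×1296.00 = 5184.00 mL
57% solution: 45×1296.00 = 58320.00 mL
= ratio 4:45; 5184.00 mL and 58320.00 mL

ratio 4:45; 5184.00 mL and 58320.00 mL


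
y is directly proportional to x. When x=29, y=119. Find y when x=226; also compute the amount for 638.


Direct proportion: y/x = constant
k = 119/29 ≈ 4.1034
y at x=226: k × 226 = 119 × 226 / 29 = 26894/29 ≈ 927.38
y at x=638: k × 638 = 119 × 638 / 29 = 75922/29 = 2618.00
= 927.38 and 2618.00

927.38 and 2618.00


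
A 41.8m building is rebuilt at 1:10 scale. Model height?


Model size = real / scale
= 41.8 / 10
= 4.1800 m

4.1800 m


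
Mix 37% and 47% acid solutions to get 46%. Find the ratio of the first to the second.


Let x parts of 37% mix with y parts of 47%.
37x + 47y = 46(x + y)
37x + 47y = 46x + 46y
x(37 - 46) = y(46 - 47)
x/y = (47 - 46)/(46 - 37) = 1/9
Simplify: 1:9
= 1:9

1:9


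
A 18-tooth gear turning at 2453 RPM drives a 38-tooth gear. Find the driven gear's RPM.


Gear ratio = 18:38 = 9:19
RPM_B = RPM_A × (teeth_A / teeth_B)
= 2453 × (18/38)
= 1161.9 RPM

1161.9 RPM


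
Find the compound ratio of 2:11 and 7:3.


Compound ratio = (2×7) : (11×3)
= 14:33
GCD = 1
= 14:33

14:33


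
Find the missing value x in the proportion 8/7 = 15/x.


Cross multiply: 8 × x = 7 × 15
8x = 105
x = 105 / 8
= 13.13

13.13


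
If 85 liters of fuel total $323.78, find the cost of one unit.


Unit rate = total / quantity
= 323.78 / 85
= $3.81 per unit

$3.81 per unit


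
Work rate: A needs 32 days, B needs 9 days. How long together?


Rate of A = 1/32 per day
Rate of B = 1/9 per day
Combined rate = 1/32 + 1/9 = 41/288 ≈ 0.1424 per day
Days = 1 / combined rate = 288/41
≈ 7.02 days

7.02 days


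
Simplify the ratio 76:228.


GCD(76, 228) = 76
76/76 : 228/76
= 1:3

1:3


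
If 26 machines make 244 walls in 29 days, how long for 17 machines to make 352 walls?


Days ∝ work / workers, so d₂ = d₁ × (m₁/m₂) × (w₂/w₁)
Workers factor (inverse): 26/17 ≈ 1.5294
Work factor (direct): 352/244 ≈ 1.4426
d₂ = 29 × 26/17 × 352/244 = (29 × 26 × 352) / (17 × 244) = 265408/4148
≈ 63.98 days

63.98 days


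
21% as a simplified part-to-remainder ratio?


21% means 21 parts out of 100; remainder = 79
Part : remainder = 21:79
GCD = 1
= 21:79

21:79


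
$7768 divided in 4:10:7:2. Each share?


Total parts = 4 + 10 + 7 + 2 = 23
Part 1: 7768 × 4/23 = 1350.96
Part 2: 7768 × 10/23 = 3377.39
Part 3: 7768 × 7/23 = 2364.17
Part 4: 7768 × 2/23 = 675.48
= Part 1: $1350.96, Part 2: $3377.39, Part 3: $2364.17, Part 4: $675.48

Part 1: $1350.96, Part 2: $3377.39, Part 3: $2364.17, Part 4: $675.48


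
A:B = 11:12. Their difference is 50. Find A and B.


Let A = 11k, B = 12k.
12k - 11k = 50
1k = 50 → k = 50/1 = 50
A = 11×50 = 550, B = 12×50 = 600
= A = 550, B = 600

A = 550, B = 600


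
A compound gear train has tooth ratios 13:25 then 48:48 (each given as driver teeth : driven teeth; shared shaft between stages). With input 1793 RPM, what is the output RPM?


Stage 1: RPM_B = RPM_A × t_A/t_B = 1793 × 13/25 = 23309/25 = 932.36
B and C share a shaft → RPM_C = RPM_B
Stage 2: RPM_D = RPM_C × t_C/t_D = RPM_A × (t_A×t_C)/(t_B×t_D)
Overall ratio = (13×48)/(25×48) = 624/1200
RPM_D = 1793 × 624/1200 = 1118832/1200
= 932.36 RPM

932.36 RPM


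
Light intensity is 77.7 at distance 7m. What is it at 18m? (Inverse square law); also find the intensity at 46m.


I₁d₁² = I₂d₂²
I at 18m = 77.7 × (7/18)² = 77.7 × 49/324 = 3807.3/324 ≈ 11.7509
I at 46m = 77.7 × (7/46)² = 77.7 × 49/2116 = 3807.3/2116 ≈ 1.7993
= 11.7509 and 1.7993

11.7509 and 1.7993


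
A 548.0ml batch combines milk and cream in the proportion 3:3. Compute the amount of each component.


Total parts = 3 + 3 = 6
milk: 548.0 × 3/6 = 274.0ml
cream: 548.0 × 3/6 = 274.0ml
= 274.0ml and 274.0ml

274.0ml and 274.0ml


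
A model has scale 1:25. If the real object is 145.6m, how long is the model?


Model size = real / scale
= 145.6 / 25
= 5.8240 m

5.8240 m


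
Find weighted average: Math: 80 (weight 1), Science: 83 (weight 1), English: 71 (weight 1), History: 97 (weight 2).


Numerator = 80×1 + 83×1 + 71×1 + 97×2
= 80 + 83 + 71 + 194
= 428
Total weight = 5
Weighted avg = 428/5
= 85.60

85.60


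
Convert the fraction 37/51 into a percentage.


Percentage = (part / whole) × 100
= (37 / 51) × 100
≈ 72.55%

72.55%


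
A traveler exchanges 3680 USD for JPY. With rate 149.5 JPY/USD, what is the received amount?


Amount × rate = 3680 × 149.5
= 550160.00 JPY

550160.00 JPY


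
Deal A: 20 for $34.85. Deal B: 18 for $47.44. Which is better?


Deal A: $34.85/20 = $1.7425/unit
Deal B: $47.44/18 = $2.6356/unit
A is cheaper per unit
= Deal A

Deal A


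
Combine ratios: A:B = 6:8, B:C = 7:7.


Match B: multiply A:B by 7 → 42:56
Multiply B:C by 8 → 56:56
Combined: 42:56:56
GCD = 14
= 3:4:4

3:4:4


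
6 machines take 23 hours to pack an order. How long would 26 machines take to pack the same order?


Inverse proportion: x × y = constant
k = 6 × 23 = 138
y₂ = k / 26 = 138 / 26
= 5.31

5.31


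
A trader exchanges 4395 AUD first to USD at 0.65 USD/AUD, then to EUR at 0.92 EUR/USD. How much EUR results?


Step 1: 4395 AUD × 0.65 = 2856.75 USD
Step 2: 2856.75 USD × 0.92 = 2628.21 EUR
Implied rate AUD→EUR = 0.65 × 0.92 = 0.5980
= 2628.21 EUR

2628.21 EUR


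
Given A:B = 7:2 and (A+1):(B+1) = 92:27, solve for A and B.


Let A = 7k, B = 2k.
(7k + 1) / (2k + 1) = 92/27
Cross-multiply: 27(7k + 1) = 92(2k + 1)
189k + 27 = 184k + 92
189k - 184k = 92 - 27
5k = 65
k = 65/5 = 13
A = 7×13 = 91, B = 2×13 = 26
= A = 91, B = 26

A = 91, B = 26


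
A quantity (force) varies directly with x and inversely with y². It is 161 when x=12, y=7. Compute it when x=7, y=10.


z = k·x/y²
Solve for k using the known point: k = z·y²/x = 161×49/12 = 7889/12 ≈ 657.4167
Now evaluate at x=7, y=10:
z = k × 7 / 100 = (7889 × 7) / (12 × 100) = 55223/1200
≈ 46.0192

46.0192


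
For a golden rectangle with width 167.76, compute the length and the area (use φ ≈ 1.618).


φ = (1 + √5) / 2 ≈ 1.618
Length = width × φ = 167.76 × 1.618 = 271.43568
≈ 271.44
Area = width × length = 167.76 × 271.43568 = 45536.0496768 ≈ 45536.05
= Length: 271.44, Area: 45536.05

Length: 271.44, Area: 45536.05


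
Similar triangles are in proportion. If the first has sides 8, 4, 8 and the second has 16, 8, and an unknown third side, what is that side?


Scale factor = 16/8 = 2
Missing side = 8 × 2
= 16.0

16.0


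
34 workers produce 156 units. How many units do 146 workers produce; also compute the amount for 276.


Direct proportion: y/x = constant
k = 156/34 ≈ 4.5882
y at x=146: k × 146 = 156 × 146 / 34 = 22776/34 ≈ 669.88
y at x=276: k × 276 = 156 × 276 / 34 = 43056/34 ≈ 1266.35
= 669.88 and 1266.35

669.88 and 1266.35


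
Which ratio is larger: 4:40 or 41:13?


4/40 = 0.1000
41/13 = 3.1538
0.1000 < 3.1538, so 4:40 is less
= 41:13

41:13


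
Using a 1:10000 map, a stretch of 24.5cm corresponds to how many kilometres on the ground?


Real distance = map distance × scale
= 24.5cm × 10000
= 245000 cm = 2450.0 m
= 2.450 km

2.450 km


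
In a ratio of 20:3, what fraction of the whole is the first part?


Total parts = 20 + 3 = 23
First part: 20/23 = 20/23
= 20/23

20/23


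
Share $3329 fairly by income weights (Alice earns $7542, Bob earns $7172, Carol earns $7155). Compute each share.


Total income = 7542 + 7172 + 7155 = $21869
Alice: $3329 × 7542/21869 = $1148.08
Bob: $3329 × 7172/21869 = $1091.75
Carol: $3329 × 7155/21869 = $1089.17
= Alice: $1148.08, Bob: $1091.75, Carol: $1089.17

Alice: $1148.08, Bob: $1091.75, Carol: $1089.17


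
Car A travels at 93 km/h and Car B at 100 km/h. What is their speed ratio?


Ratio = 93:100
GCD = 1
Simplified = 93:100
Time ratio (same distance) = 100:93
Speed ratio = 93:100

93:100


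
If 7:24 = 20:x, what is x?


Cross multiply: 7 × x = 24 × 20
7x = 480
x = 480 / 7
= 68.57

68.57


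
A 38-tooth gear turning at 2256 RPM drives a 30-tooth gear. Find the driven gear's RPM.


Gear ratio = 38:30 = 19:15
RPM_B = RPM_A × (teeth_A / teeth_B)
= 2256 × (38/30)
= 2857.6 RPM

2857.6 RPM
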